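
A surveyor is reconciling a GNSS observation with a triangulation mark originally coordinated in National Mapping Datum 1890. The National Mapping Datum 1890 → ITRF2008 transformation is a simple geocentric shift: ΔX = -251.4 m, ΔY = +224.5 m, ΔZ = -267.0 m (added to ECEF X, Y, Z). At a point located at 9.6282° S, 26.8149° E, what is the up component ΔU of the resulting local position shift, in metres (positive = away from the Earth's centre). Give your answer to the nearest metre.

At φ = -9.6282°, λ = 26.8149°: sin φ = -0.167254, cos φ = 0.985914, sin λ = 0.451110, cos λ = 0.892469.
ΔU = cos φ cos λ·ΔX + cos φ sin λ·ΔY + sin φ·ΔZ = (0.985914)(0.892469)(-251.4) + (0.985914)(0.451110)(224.5) + (-0.167254)(-267.0) = -76.70 m.

ΔU = -77 m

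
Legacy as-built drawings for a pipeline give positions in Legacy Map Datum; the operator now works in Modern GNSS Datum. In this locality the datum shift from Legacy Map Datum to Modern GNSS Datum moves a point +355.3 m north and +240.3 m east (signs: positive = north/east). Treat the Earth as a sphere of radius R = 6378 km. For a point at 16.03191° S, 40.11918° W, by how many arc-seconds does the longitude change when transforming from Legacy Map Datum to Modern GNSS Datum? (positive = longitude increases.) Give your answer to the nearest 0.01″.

At latitude -16.03191°, cos φ = 0.961108.
One radian of longitude at latitude φ spans R cos φ, so Δλ = ΔE / (R cos φ) = 240.3 / (6378000 × 0.961108) = 3.9201e-05 rad = 8.086″.

Δλ = 8.09″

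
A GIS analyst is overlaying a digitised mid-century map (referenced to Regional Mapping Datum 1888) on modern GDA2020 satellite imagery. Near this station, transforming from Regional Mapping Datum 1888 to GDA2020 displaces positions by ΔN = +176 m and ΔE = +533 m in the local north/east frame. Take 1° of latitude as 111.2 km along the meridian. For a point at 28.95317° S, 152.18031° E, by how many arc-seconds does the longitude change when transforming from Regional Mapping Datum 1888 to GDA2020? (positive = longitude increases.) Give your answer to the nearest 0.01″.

At latitude -28.95317°, cos φ = 0.875016.
1° of longitude at this latitude = 111.2 × cos φ = 97.30 km, so Δλ = 533.0 / 97301.7 = 0.0054778° = 19.720″.

Δλ = 19.72″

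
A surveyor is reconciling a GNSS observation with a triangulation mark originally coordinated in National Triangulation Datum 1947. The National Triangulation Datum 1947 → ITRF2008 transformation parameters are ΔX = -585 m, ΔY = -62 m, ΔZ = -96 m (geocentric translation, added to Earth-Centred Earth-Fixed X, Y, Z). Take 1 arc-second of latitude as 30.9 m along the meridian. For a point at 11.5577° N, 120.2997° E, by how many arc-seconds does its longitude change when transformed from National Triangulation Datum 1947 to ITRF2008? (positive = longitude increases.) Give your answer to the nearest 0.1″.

sin φ = 0.200355, cos φ = 0.979723, sin λ = 0.863398, cos λ = -0.504523.
East component: ΔE = −sin λ·ΔX + cos λ·ΔY = −(0.863398)(-585) + (-0.504523)(-62) = 536.37 m.
1° of latitude spans 3600 × 30.90 = 111240 m; at latitude φ, 1° of longitude spans that × cos φ = 108984.4 m, so Δλ = 536.37 / 108984.4 × 3600 = 17.717″.

Δλ = 17.7″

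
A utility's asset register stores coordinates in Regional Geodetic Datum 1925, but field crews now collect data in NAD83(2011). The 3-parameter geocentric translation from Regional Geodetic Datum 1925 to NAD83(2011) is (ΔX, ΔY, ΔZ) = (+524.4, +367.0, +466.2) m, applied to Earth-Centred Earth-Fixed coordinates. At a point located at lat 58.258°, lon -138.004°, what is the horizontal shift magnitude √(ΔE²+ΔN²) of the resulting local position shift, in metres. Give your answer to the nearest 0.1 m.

789.4 m

At φ = 58.258°, λ = -138.004°: sin φ = 0.850426, cos φ = 0.526095, sin λ = -0.669079, cos λ = -0.743192.
ΔE = −sin λ·ΔX + cos λ·ΔY = −(-0.669079)·(524.4) + (-0.743192)·(367.0) = 78.11 m.
ΔN = −sin φ cos λ·ΔX − sin φ sin λ·ΔY + cos φ·ΔZ = −(0.850426)(-0.743192)(524.4) − (0.850426)(-0.669079)(367.0) + (0.526095)(466.2) = 785.53 m.
Horizontal magnitude = √(ΔE² + ΔN²) = √(78.11² + 785.53²) = 789.40 m.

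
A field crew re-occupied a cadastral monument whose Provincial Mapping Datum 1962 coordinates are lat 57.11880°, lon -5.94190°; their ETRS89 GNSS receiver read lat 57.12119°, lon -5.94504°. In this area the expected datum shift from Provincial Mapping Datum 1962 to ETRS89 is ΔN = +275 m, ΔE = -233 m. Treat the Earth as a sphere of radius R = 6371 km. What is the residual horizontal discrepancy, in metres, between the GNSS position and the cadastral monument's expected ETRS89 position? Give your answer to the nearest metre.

44 m

Observed coordinate differences: Δφ = +0.00239°, Δλ = -0.00314°.
Converting to metres (1° lat = 111195 m, cos φ = 0.542899): observed ΔN = 265.8 m, observed ΔE = -189.6 m.
Subtracting the expected shift leaves a residual of 265.8 − (275) = -9.2 m north and -189.6 − (-233) = 43.4 m east.
Residual distance = √((-9.2)² + 43.4²) = 44.4 m.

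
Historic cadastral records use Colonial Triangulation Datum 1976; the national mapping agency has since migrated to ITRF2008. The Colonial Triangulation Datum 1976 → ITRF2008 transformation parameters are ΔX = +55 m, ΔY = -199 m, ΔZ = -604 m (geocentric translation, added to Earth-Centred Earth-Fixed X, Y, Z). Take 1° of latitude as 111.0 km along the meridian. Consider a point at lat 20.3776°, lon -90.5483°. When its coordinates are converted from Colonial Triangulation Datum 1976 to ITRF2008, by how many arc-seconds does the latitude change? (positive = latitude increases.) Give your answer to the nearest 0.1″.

Δφ = -20.6″

sin φ = 0.348206, cos φ = 0.937418, sin λ = -0.999954, cos λ = -0.009569.
North component: ΔN = −sin φ cos λ·ΔX − sin φ sin λ·ΔY + cos φ·ΔZ = −(0.348206)(-0.009569)(55) − (0.348206)(-0.999954)(-199) + (0.937418)(-604) = -635.31 m.
1° of latitude spans 111000 m, so Δφ = -635.31 / 111000 × 3600 = -20.605″.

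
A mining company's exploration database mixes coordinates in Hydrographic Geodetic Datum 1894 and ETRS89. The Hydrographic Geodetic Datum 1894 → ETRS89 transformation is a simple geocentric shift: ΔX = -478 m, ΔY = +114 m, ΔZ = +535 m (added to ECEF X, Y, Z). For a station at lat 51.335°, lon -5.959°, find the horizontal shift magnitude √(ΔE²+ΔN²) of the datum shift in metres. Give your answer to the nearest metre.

At φ = 51.335°, λ = -5.959°: sin φ = 0.780812, cos φ = 0.624766, sin λ = -0.103817, cos λ = 0.994596.
ΔE = −sin λ·ΔX + cos λ·ΔY = −(-0.103817)·(-478) + (0.994596)·(114) = 63.76 m.
ΔN = −sin φ cos λ·ΔX − sin φ sin λ·ΔY + cos φ·ΔZ = −(0.780812)(0.994596)(-478) − (0.780812)(-0.103817)(114) + (0.624766)(535) = 714.70 m.
Horizontal magnitude = √(ΔE² + ΔN²) = √(63.76² + 714.70²) = 717.54 m.

718 m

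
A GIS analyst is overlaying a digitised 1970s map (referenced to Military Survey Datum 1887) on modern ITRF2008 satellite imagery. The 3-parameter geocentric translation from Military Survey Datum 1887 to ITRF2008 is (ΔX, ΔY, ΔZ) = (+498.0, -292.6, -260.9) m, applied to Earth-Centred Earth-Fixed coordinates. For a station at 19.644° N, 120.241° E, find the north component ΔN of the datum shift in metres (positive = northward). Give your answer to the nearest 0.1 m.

At φ = 19.644°, λ = 120.241°: sin φ = 0.336175, cos φ = 0.941800, sin λ = 0.863915, cos λ = -0.503638.
ΔN = −sin φ cos λ·ΔX − sin φ sin λ·ΔY + cos φ·ΔZ = −(0.336175)(-0.503638)(498.0) − (0.336175)(0.863915)(-292.6) + (0.941800)(-260.9) = -76.42 m.

ΔN = -76.4 m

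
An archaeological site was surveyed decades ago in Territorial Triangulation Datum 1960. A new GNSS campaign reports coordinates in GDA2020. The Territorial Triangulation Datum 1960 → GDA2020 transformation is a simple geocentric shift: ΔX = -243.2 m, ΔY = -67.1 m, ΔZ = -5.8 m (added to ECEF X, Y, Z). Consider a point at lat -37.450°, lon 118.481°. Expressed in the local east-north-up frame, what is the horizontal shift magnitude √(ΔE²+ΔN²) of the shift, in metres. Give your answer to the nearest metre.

At φ = -37.450°, λ = 118.481°: sin φ = -0.608069, cos φ = 0.793884, sin λ = 0.878975, cos λ = -0.476867.
ΔE = −sin λ·ΔX + cos λ·ΔY = −(0.878975)·(-243.2) + (-0.476867)·(-67.1) = 245.76 m.
ΔN = −sin φ cos λ·ΔX − sin φ sin λ·ΔY + cos φ·ΔZ = −(-0.608069)(-0.476867)(-243.2) − (-0.608069)(0.878975)(-67.1) + (0.793884)(-5.8) = 30.05 m.
Horizontal magnitude = √(ΔE² + ΔN²) = √(245.76² + 30.05²) = 247.60 m.

248 m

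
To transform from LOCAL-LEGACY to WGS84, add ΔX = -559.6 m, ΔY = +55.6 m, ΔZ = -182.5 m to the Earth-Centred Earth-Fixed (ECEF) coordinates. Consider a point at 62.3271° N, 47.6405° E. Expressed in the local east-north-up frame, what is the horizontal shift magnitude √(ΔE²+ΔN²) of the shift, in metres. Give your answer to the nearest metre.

At φ = 62.3271°, λ = 47.6405°: sin φ = 0.885613, cos φ = 0.464423, sin λ = 0.738932, cos λ = 0.673780.
ΔE = −sin λ·ΔX + cos λ·ΔY = −(0.738932)·(-559.6) + (0.673780)·(55.6) = 450.97 m.
ΔN = −sin φ cos λ·ΔX − sin φ sin λ·ΔY + cos φ·ΔZ = −(0.885613)(0.673780)(-559.6) − (0.885613)(0.738932)(55.6) + (0.464423)(-182.5) = 212.78 m.
Horizontal magnitude = √(ΔE² + ΔN²) = √(450.97² + 212.78²) = 498.64 m.

499 m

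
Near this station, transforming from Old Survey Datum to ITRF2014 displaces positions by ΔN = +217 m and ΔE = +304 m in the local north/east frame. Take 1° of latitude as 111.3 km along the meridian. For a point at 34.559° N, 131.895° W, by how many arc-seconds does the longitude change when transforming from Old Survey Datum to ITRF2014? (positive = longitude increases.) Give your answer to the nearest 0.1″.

At latitude 34.559°, cos φ = 0.823542.
1° of longitude at this latitude = 111.3 × cos φ = 91.66 km, so Δλ = 304.0 / 91660.3 = 0.0033166° = 11.940″.

Δλ = 11.9″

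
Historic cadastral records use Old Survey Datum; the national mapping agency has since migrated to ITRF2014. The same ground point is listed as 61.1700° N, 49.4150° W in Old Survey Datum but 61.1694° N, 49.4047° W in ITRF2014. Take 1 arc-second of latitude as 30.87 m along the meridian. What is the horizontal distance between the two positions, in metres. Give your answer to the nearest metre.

556 m

Δφ = 61.1694° − 61.1700° = -0.0006°; Δλ = -49.4047° − -49.4150° = +0.0103°.
1° of latitude = 3600 × 30.87 = 111132 m.
ΔN = Δφ × 111132 = -66.7 m; ΔE = Δλ × 111132 × cos(61.1700°) = +0.0103 × 111132 × 0.482212 = 552.0 m.
Distance = √(ΔE² + ΔN²) = √(552.0² + (-66.7)²) = 556.0 m.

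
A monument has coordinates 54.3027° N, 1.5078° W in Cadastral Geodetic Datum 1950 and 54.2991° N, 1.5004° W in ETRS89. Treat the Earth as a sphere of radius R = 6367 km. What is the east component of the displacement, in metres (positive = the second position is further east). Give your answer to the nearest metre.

Δφ = 54.2991° − 54.3027° = -0.0036°; Δλ = -1.5004° − -1.5078° = +0.0074°.
1° along a meridian = πR/180 = 111125 m.
ΔN = Δφ × 111125 = -400.1 m; ΔE = Δλ × 111125 × cos(54.3027°) = +0.0074 × 111125 × 0.583503 = 479.8 m.

ΔE = 480 m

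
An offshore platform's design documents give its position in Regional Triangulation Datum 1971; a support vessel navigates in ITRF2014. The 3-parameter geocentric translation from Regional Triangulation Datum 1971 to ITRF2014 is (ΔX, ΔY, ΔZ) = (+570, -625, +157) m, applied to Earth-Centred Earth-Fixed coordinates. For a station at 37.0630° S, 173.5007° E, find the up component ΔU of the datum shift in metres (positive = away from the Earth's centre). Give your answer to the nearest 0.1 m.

ΔU = -603.0 m

The local up (radial) axis is (cos φ cos λ, cos φ sin λ, sin φ), giving ΔU = -451.922 − 56.452 − 94.623 = -603.00 m.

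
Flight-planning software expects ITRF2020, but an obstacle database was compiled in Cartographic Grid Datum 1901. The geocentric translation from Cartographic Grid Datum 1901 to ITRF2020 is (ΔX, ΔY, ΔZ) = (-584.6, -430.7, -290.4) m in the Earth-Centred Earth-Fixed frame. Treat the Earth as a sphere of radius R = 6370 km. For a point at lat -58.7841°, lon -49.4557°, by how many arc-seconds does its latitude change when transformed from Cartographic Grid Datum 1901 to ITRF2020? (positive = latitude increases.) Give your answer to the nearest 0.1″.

Δφ = -6.3″

sin φ = -0.855220, cos φ = 0.518264, sin λ = -0.759904, cos λ = 0.650036.
North component: ΔN = −sin φ cos λ·ΔX − sin φ sin λ·ΔY + cos φ·ΔZ = −(-0.855220)(0.650036)(-584.6) − (-0.855220)(-0.759904)(-430.7) + (0.518264)(-290.4) = -195.59 m.
1° of latitude spans πR/180 = 111177 m, so Δφ = -195.59 / 111177 × 3600 = -6.333″.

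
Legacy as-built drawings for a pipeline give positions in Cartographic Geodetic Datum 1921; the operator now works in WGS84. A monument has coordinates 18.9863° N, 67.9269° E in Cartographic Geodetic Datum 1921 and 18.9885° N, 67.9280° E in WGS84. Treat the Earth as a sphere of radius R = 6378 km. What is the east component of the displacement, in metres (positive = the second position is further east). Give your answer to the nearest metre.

Δφ = 18.9885° − 18.9863° = +0.0022°; Δλ = 67.9280° − 67.9269° = +0.0011°.
1° along a meridian = πR/180 = 111317 m.
ΔN = Δφ × 111317 = 244.9 m; ΔE = Δλ × 111317 × cos(18.9863°) = +0.0011 × 111317 × 0.945596 = 115.8 m.

ΔE = 116 m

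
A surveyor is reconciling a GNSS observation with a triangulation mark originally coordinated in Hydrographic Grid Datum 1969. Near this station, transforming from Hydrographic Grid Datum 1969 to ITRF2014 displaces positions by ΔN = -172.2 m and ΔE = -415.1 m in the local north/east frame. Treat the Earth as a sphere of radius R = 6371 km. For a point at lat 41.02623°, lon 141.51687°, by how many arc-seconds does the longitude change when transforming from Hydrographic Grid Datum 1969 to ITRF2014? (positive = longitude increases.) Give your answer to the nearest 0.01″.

At latitude 41.02623°, cos φ = 0.754409.
One radian of longitude at latitude φ spans R cos φ, so Δλ = ΔE / (R cos φ) = -415.1 / (6371000 × 0.754409) = -8.6365e-05 rad = -17.814″.

Δλ = -17.81″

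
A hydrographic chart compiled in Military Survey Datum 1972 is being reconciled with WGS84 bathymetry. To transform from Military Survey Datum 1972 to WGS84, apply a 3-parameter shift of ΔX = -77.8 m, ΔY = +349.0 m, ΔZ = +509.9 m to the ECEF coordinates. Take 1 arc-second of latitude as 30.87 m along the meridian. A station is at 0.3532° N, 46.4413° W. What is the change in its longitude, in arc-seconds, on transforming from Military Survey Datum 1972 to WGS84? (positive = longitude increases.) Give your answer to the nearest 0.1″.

Δλ = 6.0″

sin φ = 0.006164, cos φ = 0.999981, sin λ = -0.724669, cos λ = 0.689097.
East component: ΔE = −sin λ·ΔX + cos λ·ΔY = −(-0.724669)(-77.8) + (0.689097)(349.0) = 184.12 m.
1° of latitude spans 3600 × 30.87 = 111132 m; at latitude φ, 1° of longitude spans that × cos φ = 111129.9 m, so Δλ = 184.12 / 111129.9 × 3600 = 5.964″.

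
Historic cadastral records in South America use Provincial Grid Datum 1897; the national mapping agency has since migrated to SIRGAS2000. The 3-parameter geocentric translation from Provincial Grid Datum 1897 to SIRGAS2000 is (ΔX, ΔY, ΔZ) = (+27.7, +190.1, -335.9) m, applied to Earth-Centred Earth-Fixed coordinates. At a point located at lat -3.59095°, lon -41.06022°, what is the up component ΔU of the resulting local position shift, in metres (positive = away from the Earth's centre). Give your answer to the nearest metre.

ΔU = -83 m

The local up (radial) axis is (cos φ cos λ, cos φ sin λ, sin φ), giving ΔU = 20.845 − 124.622 + 21.038 = -82.74 m.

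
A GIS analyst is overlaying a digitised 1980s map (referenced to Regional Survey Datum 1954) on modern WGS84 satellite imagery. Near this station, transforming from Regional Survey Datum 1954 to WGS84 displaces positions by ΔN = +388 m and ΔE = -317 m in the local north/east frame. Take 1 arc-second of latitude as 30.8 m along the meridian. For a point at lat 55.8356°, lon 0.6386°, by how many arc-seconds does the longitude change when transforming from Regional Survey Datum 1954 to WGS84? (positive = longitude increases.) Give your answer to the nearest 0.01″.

At latitude 55.8356°, cos φ = 0.561569.
1″ of longitude at this latitude = 30.80 × cos φ = 17.2963 m, so Δλ = -317.0 / 17.2963 = -18.328″.

Δλ = -18.33″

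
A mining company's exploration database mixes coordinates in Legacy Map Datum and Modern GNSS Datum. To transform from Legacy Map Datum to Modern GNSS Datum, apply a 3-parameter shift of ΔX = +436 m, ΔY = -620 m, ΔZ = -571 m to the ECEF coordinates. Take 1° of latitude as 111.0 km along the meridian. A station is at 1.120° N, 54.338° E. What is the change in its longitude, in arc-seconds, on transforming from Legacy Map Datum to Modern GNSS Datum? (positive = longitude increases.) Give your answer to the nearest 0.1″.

sin φ = 0.019546, cos φ = 0.999809, sin λ = 0.812470, cos λ = 0.583002.
East component: ΔE = −sin λ·ΔX + cos λ·ΔY = −(0.812470)(436) + (0.583002)(-620) = -715.70 m.
1° of latitude spans 111000 m; at latitude φ, 1° of longitude spans that × cos φ = 110978.8 m, so Δλ = -715.70 / 110978.8 × 3600 = -23.216″.

Δλ = -23.2″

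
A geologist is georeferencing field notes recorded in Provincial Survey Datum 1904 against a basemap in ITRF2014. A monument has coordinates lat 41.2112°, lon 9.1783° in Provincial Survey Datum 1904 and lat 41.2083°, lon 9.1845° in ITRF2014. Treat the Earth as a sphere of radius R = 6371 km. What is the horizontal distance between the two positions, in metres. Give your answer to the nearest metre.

Δφ = 41.2083° − 41.2112° = -0.0029°; Δλ = 9.1845° − 9.1783° = +0.0062°.
1° along a meridian = πR/180 = 111195 m.
ΔN = Δφ × 111195 = -322.5 m; ΔE = Δλ × 111195 × cos(41.2112°) = +0.0062 × 111195 × 0.752286 = 518.6 m.
Distance = √(ΔE² + ΔN²) = √(518.6² + (-322.5)²) = 610.7 m.

611 m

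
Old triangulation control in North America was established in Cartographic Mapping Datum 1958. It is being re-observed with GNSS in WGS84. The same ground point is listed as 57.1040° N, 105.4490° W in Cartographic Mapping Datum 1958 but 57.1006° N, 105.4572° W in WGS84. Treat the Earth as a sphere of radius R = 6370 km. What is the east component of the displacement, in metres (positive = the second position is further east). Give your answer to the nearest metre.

Δφ = 57.1006° − 57.1040° = -0.0034°; Δλ = -105.4572° − -105.4490° = -0.0082°.
1° along a meridian = πR/180 = 111177 m.
ΔN = Δφ × 111177 = -378.0 m; ΔE = Δλ × 111177 × cos(57.1040°) = -0.0082 × 111177 × 0.543116 = -495.1 m.

ΔE = -495 m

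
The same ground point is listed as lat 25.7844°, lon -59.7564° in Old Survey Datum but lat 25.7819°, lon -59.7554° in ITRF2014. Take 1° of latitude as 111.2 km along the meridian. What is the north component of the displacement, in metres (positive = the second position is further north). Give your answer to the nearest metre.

ΔN = -278 m

Δφ = 25.7819° − 25.7844° = -0.0025°; Δλ = -59.7554° − -59.7564° = +0.0010°.
ΔN = Δφ × 111200 = -278.0 m; ΔE = Δλ × 111200 × cos(25.7844°) = +0.0010 × 111200 × 0.900437 = 100.1 m.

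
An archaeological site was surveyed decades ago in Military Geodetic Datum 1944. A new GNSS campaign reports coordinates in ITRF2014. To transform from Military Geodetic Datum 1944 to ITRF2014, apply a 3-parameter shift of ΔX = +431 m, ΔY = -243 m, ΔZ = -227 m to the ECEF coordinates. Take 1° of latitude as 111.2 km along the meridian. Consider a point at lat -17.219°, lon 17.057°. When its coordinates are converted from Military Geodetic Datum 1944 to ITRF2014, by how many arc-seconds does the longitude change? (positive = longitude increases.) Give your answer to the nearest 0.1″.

Δλ = -12.2″

sin φ = -0.296025, cos φ = 0.955180, sin λ = 0.293323, cos λ = 0.956013.
East component: ΔE = −sin λ·ΔX + cos λ·ΔY = −(0.293323)(431) + (0.956013)(-243) = -358.73 m.
1° of latitude spans 111200 m; at latitude φ, 1° of longitude spans that × cos φ = 106216.0 m, so Δλ = -358.73 / 106216.0 × 3600 = -12.159″.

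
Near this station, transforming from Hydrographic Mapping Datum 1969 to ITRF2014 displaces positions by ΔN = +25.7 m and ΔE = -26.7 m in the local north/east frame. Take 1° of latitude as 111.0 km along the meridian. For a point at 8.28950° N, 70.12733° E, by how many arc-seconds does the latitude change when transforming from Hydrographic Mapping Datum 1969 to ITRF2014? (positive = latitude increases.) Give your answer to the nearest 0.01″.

1° of latitude = 111.0 km, so Δφ = 25.7 / 111000 = 0.0002315° = 0.834″.

Δφ = 0.83″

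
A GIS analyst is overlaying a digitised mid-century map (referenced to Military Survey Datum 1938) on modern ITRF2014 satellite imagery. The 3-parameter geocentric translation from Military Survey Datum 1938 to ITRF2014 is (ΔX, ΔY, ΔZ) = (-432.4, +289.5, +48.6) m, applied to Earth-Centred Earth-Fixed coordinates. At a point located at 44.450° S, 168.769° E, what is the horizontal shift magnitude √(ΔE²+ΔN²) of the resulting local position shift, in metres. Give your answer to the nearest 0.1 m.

421.5 m

At φ = -44.450°, λ = 168.769°: sin φ = -0.700287, cos φ = 0.713862, sin λ = 0.194765, cos λ = -0.980850.
ΔE = −sin λ·ΔX + cos λ·ΔY = −(0.194765)·(-432.4) + (-0.980850)·(289.5) = -199.74 m.
ΔN = −sin φ cos λ·ΔX − sin φ sin λ·ΔY + cos φ·ΔZ = −(-0.700287)(-0.980850)(-432.4) − (-0.700287)(0.194765)(289.5) + (0.713862)(48.6) = 371.18 m.
Horizontal magnitude = √(ΔE² + ΔN²) = √((-199.74)² + 371.18²) = 421.51 m.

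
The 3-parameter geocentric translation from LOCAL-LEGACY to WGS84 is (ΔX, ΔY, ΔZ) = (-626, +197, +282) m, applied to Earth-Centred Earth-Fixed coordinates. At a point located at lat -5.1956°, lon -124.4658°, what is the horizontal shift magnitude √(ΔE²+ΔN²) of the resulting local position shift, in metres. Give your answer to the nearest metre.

The local east axis at (φ, λ) is (−sin λ, cos λ, 0), so ΔE = −sin(-124.4658°)·(-626) + cos(-124.4658°)·197 = -627.60 m.
The local north axis is (−sin φ cos λ, −sin φ sin λ, cos φ), giving ΔN = 32.081 − 14.708 + 280.841 = 298.21 m.
Horizontal magnitude = √(ΔE² + ΔN²) = √((-627.60)² + 298.21²) = 694.85 m.

695 m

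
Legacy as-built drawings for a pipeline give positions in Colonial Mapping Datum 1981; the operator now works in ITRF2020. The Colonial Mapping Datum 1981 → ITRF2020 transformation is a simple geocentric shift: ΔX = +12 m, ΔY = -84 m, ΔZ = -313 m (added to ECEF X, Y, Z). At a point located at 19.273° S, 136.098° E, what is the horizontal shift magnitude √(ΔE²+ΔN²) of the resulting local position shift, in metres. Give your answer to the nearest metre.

322 m

The local east axis at (φ, λ) is (−sin λ, cos λ, 0), so ΔE = −sin(136.098°)·12 + cos(136.098°)·(-84) = 52.20 m.
The local north axis is (−sin φ cos λ, −sin φ sin λ, cos φ), giving ΔN = -2.854 − 19.226 − 295.458 = -317.54 m.
Horizontal magnitude = √(ΔE² + ΔN²) = √(52.20² + (-317.54)²) = 321.80 m.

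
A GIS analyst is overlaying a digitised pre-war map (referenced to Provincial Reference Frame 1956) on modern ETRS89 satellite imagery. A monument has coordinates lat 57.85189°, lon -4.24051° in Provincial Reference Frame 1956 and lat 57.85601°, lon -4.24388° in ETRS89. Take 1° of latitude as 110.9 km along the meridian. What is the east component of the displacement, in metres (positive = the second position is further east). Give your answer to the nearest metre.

ΔE = -199 m

Δφ = 57.85601° − 57.85189° = +0.00412°; Δλ = -4.24388° − -4.24051° = -0.00337°.
ΔN = Δφ × 110900 = 456.9 m; ΔE = Δλ × 110900 × cos(57.85189°) = -0.00337 × 110900 × 0.532110 = -198.9 m.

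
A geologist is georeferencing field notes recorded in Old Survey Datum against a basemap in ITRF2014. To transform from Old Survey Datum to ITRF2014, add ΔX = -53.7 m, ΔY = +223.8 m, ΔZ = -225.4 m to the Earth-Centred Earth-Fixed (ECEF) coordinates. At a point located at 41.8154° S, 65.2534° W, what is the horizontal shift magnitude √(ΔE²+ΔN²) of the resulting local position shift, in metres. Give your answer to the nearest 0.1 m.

The local east axis at (φ, λ) is (−sin λ, cos λ, 0), so ΔE = −sin(-65.2534°)·(-53.7) + cos(-65.2534°)·223.8 = 44.92 m.
The local north axis is (−sin φ cos λ, −sin φ sin λ, cos φ), giving ΔN = -14.988 − 135.512 − 167.990 = -318.49 m.
Horizontal magnitude = √(ΔE² + ΔN²) = √(44.92² + (-318.49)²) = 321.64 m.

321.6 m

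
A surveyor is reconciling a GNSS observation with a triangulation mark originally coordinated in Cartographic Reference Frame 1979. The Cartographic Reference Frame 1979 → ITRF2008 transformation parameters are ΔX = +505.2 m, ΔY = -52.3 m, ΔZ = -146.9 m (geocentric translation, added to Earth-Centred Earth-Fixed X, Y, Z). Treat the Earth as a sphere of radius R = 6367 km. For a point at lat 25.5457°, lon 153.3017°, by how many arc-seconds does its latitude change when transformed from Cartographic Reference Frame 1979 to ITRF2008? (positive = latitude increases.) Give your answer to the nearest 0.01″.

Δφ = 2.34″

sin φ = 0.431231, cos φ = 0.902242, sin λ = 0.449292, cos λ = -0.893385.
North component: ΔN = −sin φ cos λ·ΔX − sin φ sin λ·ΔY + cos φ·ΔZ = −(0.431231)(-0.893385)(505.2) − (0.431231)(0.449292)(-52.3) + (0.902242)(-146.9) = 72.22 m.
1° of latitude spans πR/180 = 111125 m, so Δφ = 72.22 / 111125 × 3600 = 2.340″.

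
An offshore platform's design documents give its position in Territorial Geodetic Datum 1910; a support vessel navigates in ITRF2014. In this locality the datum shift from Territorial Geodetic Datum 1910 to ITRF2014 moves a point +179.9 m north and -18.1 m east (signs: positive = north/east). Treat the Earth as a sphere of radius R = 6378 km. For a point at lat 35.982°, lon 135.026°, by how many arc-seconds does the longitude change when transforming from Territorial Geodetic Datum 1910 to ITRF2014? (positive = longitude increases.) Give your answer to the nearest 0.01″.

At latitude 35.982°, cos φ = 0.809202.
One radian of longitude at latitude φ spans R cos φ, so Δλ = ΔE / (R cos φ) = -18.1 / (6378000 × 0.809202) = -3.5070e-06 rad = -0.723″.

Δλ = -0.72″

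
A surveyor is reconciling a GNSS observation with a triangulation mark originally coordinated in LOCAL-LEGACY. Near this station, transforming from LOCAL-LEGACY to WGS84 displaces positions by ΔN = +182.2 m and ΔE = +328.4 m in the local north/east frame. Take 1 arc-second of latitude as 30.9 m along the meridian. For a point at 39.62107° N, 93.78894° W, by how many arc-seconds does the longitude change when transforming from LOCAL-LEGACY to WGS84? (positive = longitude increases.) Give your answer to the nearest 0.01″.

Δλ = 13.80″

At latitude 39.62107°, cos φ = 0.770279.
1″ of longitude at this latitude = 30.90 × cos φ = 23.8016 m, so Δλ = 328.4 / 23.8016 = 13.797″.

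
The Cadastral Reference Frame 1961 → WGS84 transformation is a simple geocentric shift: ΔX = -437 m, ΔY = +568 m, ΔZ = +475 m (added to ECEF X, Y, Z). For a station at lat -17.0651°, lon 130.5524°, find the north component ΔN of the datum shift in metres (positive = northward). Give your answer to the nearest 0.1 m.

At φ = -17.0651°, λ = 130.5524°: sin φ = -0.293458, cos φ = 0.955972, sin λ = 0.759812, cos λ = -0.650143.
ΔN = −sin φ cos λ·ΔX − sin φ sin λ·ΔY + cos φ·ΔZ = −(-0.293458)(-0.650143)(-437) − (-0.293458)(0.759812)(568) + (0.955972)(475) = 664.11 m.

ΔN = 664.1 m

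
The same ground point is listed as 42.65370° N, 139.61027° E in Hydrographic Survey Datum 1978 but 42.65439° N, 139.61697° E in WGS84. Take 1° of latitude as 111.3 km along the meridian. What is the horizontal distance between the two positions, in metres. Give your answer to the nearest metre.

Δφ = 42.65439° − 42.65370° = +0.00069°; Δλ = 139.61697° − 139.61027° = +0.00670°.
ΔN = Δφ × 111300 = 76.8 m; ΔE = Δλ × 111300 × cos(42.65370°) = +0.00670 × 111300 × 0.735462 = 548.4 m.
Distance = √(ΔE² + ΔN²) = √(548.4² + 76.8²) = 553.8 m.

554 m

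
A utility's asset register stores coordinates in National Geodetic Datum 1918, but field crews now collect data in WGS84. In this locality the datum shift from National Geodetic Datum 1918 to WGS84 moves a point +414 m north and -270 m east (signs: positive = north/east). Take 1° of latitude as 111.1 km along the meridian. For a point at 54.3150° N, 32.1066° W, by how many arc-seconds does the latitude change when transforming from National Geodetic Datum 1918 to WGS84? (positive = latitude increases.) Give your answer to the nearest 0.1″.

Δφ = 13.4″

1° of latitude = 111.1 km, so Δφ = 414.0 / 111100 = 0.0037264° = 13.415″.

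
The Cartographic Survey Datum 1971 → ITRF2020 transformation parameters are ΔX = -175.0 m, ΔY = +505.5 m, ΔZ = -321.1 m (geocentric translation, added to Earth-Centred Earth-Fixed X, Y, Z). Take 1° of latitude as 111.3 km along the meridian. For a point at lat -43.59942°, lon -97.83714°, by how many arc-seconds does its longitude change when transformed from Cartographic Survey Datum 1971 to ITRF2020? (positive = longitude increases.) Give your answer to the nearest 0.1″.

Δλ = -10.8″

sin φ = -0.689612, cos φ = 0.724179, sin λ = -0.990660, cos λ = -0.136358.
East component: ΔE = −sin λ·ΔX + cos λ·ΔY = −(-0.990660)(-175.0) + (-0.136358)(505.5) = -242.29 m.
1° of latitude spans 111300 m; at latitude φ, 1° of longitude spans that × cos φ = 80601.1 m, so Δλ = -242.29 / 80601.1 × 3600 = -10.822″.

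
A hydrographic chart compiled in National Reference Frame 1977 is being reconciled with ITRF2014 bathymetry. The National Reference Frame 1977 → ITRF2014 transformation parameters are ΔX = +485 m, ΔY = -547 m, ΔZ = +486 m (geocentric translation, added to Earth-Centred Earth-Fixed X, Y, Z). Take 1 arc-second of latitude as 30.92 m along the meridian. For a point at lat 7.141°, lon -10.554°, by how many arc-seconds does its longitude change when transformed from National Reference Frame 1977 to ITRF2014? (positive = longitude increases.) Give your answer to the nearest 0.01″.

Δλ = -14.63″

sin φ = 0.124312, cos φ = 0.992243, sin λ = -0.183162, cos λ = 0.983083.
East component: ΔE = −sin λ·ΔX + cos λ·ΔY = −(-0.183162)(485) + (0.983083)(-547) = -448.91 m.
1° of latitude spans 3600 × 30.92 = 111312 m; at latitude φ, 1° of longitude spans that × cos φ = 110448.6 m, so Δλ = -448.91 / 110448.6 × 3600 = -14.632″.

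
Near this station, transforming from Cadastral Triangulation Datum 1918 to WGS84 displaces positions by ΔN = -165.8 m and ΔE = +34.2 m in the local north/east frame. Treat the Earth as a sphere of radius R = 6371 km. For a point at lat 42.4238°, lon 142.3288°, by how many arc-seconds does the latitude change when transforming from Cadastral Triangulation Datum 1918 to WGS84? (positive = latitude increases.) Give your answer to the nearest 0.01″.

Δφ = -5.37″

On a sphere of radius R, 1 rad of latitude = R, so Δφ = ΔN / R = -165.8 / 6371000 = -2.6024e-05 rad = -5.368″.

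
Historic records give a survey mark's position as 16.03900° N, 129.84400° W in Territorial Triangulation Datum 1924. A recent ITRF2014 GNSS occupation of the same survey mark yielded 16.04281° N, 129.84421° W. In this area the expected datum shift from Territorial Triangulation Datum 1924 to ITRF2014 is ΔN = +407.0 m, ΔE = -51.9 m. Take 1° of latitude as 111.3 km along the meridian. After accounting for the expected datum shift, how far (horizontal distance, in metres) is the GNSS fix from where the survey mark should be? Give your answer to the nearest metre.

34 m

Observed coordinate differences: Δφ = +0.00381°, Δλ = -0.00021°.
Converting to metres (1° lat = 111300 m, cos φ = 0.961074): observed ΔN = 424.1 m, observed ΔE = -22.5 m.
Subtracting the expected shift leaves a residual of 424.1 − (407.0) = 17.1 m north and -22.5 − (-51.9) = 29.4 m east.
Residual distance = √(17.1² + 29.4²) = 34.0 m.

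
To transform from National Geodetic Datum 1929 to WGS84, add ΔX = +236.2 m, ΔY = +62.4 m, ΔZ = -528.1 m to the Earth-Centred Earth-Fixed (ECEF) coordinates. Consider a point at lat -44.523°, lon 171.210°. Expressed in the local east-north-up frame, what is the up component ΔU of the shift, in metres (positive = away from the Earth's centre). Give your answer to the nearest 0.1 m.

ΔU = 210.7 m

At φ = -44.523°, λ = 171.210°: sin φ = -0.701196, cos φ = 0.712969, sin λ = 0.152813, cos λ = -0.988255.
ΔU = cos φ cos λ·ΔX + cos φ sin λ·ΔY + sin φ·ΔZ = (0.712969)(-0.988255)(236.2) + (0.712969)(0.152813)(62.4) + (-0.701196)(-528.1) = 210.67 m.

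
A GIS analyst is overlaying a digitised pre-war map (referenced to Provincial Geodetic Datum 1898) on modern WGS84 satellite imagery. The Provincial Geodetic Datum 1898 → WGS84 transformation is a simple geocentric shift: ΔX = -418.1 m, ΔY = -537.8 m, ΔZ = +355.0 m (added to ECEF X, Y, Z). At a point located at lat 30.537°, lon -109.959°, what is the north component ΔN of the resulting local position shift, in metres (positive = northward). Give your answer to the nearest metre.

ΔN = -24 m

The local north axis is (−sin φ cos λ, −sin φ sin λ, cos φ), giving ΔN = -72.514 − 256.841 + 305.762 = -23.59 m.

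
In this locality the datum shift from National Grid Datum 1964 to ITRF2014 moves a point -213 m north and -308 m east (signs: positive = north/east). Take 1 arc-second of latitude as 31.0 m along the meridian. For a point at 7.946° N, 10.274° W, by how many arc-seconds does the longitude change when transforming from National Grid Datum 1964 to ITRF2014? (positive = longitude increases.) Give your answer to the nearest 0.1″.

At latitude 7.946°, cos φ = 0.990399.
1″ of longitude at this latitude = 31.00 × cos φ = 30.7024 m, so Δλ = -308.0 / 30.7024 = -10.032″.

Δλ = -10.0″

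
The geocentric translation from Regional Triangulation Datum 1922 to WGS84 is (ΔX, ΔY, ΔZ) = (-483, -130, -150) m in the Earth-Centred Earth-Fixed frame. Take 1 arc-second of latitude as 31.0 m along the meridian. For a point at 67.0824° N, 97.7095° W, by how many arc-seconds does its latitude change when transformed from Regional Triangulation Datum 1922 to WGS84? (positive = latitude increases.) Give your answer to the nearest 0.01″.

Δφ = -7.64″

sin φ = 0.921066, cos φ = 0.389407, sin λ = -0.990961, cos λ = -0.134150.
North component: ΔN = −sin φ cos λ·ΔX − sin φ sin λ·ΔY + cos φ·ΔZ = −(0.921066)(-0.134150)(-483) − (0.921066)(-0.990961)(-130) + (0.389407)(-150) = -236.75 m.
1° of latitude spans 3600 × 31.00 = 111600 m, so Δφ = -236.75 / 111600 × 3600 = -7.637″.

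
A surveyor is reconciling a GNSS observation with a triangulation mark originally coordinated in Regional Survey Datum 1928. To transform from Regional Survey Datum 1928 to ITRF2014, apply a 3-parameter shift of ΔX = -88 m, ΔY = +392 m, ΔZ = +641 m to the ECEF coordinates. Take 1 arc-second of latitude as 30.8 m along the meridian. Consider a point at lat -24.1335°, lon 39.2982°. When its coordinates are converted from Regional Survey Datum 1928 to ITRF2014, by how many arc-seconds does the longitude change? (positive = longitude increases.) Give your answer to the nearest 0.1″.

sin φ = -0.408864, cos φ = 0.912595, sin λ = 0.633357, cos λ = 0.773860.
East component: ΔE = −sin λ·ΔX + cos λ·ΔY = −(0.633357)(-88) + (0.773860)(392) = 359.09 m.
1° of latitude spans 3600 × 30.80 = 110880 m; at latitude φ, 1° of longitude spans that × cos φ = 101188.6 m, so Δλ = 359.09 / 101188.6 × 3600 = 12.775″.

Δλ = 12.8″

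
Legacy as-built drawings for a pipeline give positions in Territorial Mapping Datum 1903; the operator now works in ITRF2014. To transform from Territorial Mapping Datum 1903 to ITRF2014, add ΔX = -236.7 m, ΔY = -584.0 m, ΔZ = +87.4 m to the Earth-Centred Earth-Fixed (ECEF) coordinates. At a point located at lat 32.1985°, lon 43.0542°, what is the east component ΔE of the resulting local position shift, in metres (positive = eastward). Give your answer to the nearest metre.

At φ = 32.1985°, λ = 43.0542°: sin φ = 0.532854, cos φ = 0.846207, sin λ = 0.682690, cos λ = 0.730708.
ΔE = −sin λ·ΔX + cos λ·ΔY = −(0.682690)·(-236.7) + (0.730708)·(-584.0) = -265.14 m.

ΔE = -265 m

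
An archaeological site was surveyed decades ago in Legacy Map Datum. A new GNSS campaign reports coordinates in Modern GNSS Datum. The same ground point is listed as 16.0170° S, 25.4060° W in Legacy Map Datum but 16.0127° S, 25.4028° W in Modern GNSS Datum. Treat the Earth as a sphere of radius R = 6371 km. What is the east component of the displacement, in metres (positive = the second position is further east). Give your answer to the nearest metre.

Δφ = -16.0127° − -16.0170° = +0.0043°; Δλ = -25.4028° − -25.4060° = +0.0032°.
1° along a meridian = πR/180 = 111195 m.
ΔN = Δφ × 111195 = 478.1 m; ΔE = Δλ × 111195 × cos(-16.0170°) = +0.0032 × 111195 × 0.961180 = 342.0 m.

ΔE = 342 m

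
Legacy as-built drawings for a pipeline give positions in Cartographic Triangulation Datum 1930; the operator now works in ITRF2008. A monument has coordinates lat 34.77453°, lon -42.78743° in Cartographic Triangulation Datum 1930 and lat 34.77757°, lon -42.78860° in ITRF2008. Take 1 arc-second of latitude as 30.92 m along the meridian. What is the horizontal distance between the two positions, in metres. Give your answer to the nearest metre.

355 m

Δφ = 34.77757° − 34.77453° = +0.00304°; Δλ = -42.78860° − -42.78743° = -0.00117°.
1° of latitude = 3600 × 30.92 = 111312 m.
ΔN = Δφ × 111312 = 338.4 m; ΔE = Δλ × 111312 × cos(34.77453°) = -0.00117 × 111312 × 0.821403 = -107.0 m.
Distance = √(ΔE² + ΔN²) = √((-107.0)² + 338.4²) = 354.9 m.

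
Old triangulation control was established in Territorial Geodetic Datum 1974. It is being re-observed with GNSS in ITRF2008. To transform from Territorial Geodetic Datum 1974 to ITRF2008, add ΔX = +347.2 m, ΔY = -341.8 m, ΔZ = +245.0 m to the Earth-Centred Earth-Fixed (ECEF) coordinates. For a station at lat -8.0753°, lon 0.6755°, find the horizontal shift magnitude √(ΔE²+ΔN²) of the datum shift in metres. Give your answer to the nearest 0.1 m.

The local east axis at (φ, λ) is (−sin λ, cos λ, 0), so ΔE = −sin(0.6755°)·347.2 + cos(0.6755°)·(-341.8) = -345.87 m.
The local north axis is (−sin φ cos λ, −sin φ sin λ, cos φ), giving ΔN = 48.769 − 0.566 + 242.571 = 290.77 m.
Horizontal magnitude = √(ΔE² + ΔN²) = √((-345.87)² + 290.77²) = 451.86 m.

451.9 m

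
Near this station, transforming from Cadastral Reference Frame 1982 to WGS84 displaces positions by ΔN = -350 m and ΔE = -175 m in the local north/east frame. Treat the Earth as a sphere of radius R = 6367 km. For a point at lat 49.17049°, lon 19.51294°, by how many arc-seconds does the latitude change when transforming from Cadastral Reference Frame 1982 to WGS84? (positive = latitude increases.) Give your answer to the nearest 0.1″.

On a sphere of radius R, 1 rad of latitude = R, so Δφ = ΔN / R = -350.0 / 6367000 = -5.4971e-05 rad = -11.339″.

Δφ = -11.3″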